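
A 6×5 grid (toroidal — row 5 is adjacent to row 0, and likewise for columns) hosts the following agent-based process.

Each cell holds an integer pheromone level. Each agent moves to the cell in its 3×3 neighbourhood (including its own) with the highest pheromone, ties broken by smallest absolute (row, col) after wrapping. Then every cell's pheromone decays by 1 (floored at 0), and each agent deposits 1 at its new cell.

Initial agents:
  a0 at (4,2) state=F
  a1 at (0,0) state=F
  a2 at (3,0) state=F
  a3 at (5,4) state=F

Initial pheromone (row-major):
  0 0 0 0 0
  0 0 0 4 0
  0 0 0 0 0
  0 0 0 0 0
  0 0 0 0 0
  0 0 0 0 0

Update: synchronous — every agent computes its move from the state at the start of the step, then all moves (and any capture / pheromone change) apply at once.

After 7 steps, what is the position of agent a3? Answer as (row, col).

t=1: a0@(3,1) a1@(0,0) a2@(2,0) a3@(0,0) | pheromone: 2 0 0 0 0 / 0 0 0 3 0 / 1 0 0 0 0 / 0 1 0 0 0 / 0 0 0 0 0 / 0 0 0 0 0
t=2: a0@(2,0) a1@(0,0) a2@(2,0) a3@(0,0) | pheromone: 3 0 0 0 0 / 0 0 0 2 0 / 2 0 0 0 0 / 0 0 0 0 0 / 0 0 0 0 0 / 0 0 0 0 0
t=3: a0@(2,0) a1@(0,0) a2@(2,0) a3@(0,0) | pheromone: 4 0 0 0 0 / 0 0 0 1 0 / 3 0 0 0 0 / 0 0 0 0 0 / 0 0 0 0 0 / 0 0 0 0 0
t=4: a0@(2,0) a1@(0,0) a2@(2,0) a3@(0,0) | pheromone: 5 0 0 0 0 / 0 0 0 0 0 / 4 0 0 0 0 / 0 0 0 0 0 / 0 0 0 0 0 / 0 0 0 0 0
t=5: a0@(2,0) a1@(0,0) a2@(2,0) a3@(0,0) | pheromone: 6 0 0 0 0 / 0 0 0 0 0 / 5 0 0 0 0 / 0 0 0 0 0 / 0 0 0 0 0 / 0 0 0 0 0
t=6: a0@(2,0) a1@(0,0) a2@(2,0) a3@(0,0) | pheromone: 7 0 0 0 0 / 0 0 0 0 0 / 6 0 0 0 0 / 0 0 0 0 0 / 0 0 0 0 0 / 0 0 0 0 0
t=7: a0@(2,0) a1@(0,0) a2@(2,0) a3@(0,0) | pheromone: 8 0 0 0 0 / 0 0 0 0 0 / 7 0 0 0 0 / 0 0 0 0 0 / 0 0 0 0 0 / 0 0 0 0 0

(0, 0)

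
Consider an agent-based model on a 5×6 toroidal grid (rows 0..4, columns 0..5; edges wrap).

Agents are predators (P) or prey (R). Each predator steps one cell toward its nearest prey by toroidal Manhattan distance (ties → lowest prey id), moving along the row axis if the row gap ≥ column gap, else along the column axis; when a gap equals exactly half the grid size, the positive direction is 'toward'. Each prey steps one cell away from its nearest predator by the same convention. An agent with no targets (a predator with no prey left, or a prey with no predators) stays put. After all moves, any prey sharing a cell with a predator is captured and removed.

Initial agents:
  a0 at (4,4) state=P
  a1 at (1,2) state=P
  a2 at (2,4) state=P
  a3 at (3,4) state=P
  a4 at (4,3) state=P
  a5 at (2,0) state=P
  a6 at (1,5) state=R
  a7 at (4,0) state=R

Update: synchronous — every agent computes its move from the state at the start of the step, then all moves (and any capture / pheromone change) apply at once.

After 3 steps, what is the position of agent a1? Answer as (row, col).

(1, 5)

t=1: a0@(4,5):P a1@(1,3):P a2@(1,4):P a3@(2,4):P a4@(4,4):P a5@(1,0):P a6@(0,5):R a7@(4,1):R
t=2: a0@(0,5):P a1@(1,4):P a2@(0,4):P a3@(1,4):P a4@(0,4):P a5@(0,0):P a6@(1,5):R a7@(4,2):R
t=3: a0@(1,5):P a1@(1,5):P a2@(1,4):P a3@(1,5):P a4@(1,4):P a5@(1,0):P a6@(2,5):R a7@(4,1):R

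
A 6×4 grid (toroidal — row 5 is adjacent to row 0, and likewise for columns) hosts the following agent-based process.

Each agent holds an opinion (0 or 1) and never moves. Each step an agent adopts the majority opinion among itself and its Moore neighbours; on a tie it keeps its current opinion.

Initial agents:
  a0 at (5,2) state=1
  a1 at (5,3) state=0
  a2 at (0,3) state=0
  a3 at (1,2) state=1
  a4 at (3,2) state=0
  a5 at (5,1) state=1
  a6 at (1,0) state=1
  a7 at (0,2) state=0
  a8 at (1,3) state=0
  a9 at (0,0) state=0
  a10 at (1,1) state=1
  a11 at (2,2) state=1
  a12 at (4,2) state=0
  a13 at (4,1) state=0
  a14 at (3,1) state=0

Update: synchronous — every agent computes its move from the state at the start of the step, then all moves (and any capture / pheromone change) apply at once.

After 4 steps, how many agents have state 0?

t=1: a0@(5,2):0 a1@(5,3):0 a2@(0,3):0 a3@(1,2):1 a4@(3,2):0 a5@(5,1):0 a6@(1,0):0 a7@(0,2):0 a8@(1,3):0 a9@(0,0):0 a10@(1,1):1 a11@(2,2):1 a12@(4,2):0 a13@(4,1):0 a14@(3,1):0
t=2: (unchanged — steady state)

12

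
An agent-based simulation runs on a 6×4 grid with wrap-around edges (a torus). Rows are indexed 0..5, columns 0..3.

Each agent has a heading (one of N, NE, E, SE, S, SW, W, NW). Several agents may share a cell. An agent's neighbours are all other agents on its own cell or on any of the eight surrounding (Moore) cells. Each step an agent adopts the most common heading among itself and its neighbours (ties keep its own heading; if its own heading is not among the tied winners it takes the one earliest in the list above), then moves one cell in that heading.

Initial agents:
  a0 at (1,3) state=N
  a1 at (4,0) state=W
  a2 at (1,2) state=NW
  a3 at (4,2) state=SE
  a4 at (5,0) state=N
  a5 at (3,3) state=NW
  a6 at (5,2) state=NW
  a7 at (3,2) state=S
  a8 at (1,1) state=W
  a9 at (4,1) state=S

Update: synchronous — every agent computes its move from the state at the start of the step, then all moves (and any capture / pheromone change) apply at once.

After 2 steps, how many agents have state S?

6

t=1: a0@(0,3):N a1@(4,3):W a2@(0,1):NW a3@(5,2):S a4@(4,0):N a5@(2,2):NW a6@(4,1):NW a7@(4,2):S a8@(1,0):W a9@(5,1):S
t=2: a0@(5,3):N a1@(5,3):S a2@(1,1):S a3@(0,2):S a4@(3,0):N a5@(1,1):NW a6@(5,1):S a7@(5,2):S a8@(1,3):W a9@(0,1):S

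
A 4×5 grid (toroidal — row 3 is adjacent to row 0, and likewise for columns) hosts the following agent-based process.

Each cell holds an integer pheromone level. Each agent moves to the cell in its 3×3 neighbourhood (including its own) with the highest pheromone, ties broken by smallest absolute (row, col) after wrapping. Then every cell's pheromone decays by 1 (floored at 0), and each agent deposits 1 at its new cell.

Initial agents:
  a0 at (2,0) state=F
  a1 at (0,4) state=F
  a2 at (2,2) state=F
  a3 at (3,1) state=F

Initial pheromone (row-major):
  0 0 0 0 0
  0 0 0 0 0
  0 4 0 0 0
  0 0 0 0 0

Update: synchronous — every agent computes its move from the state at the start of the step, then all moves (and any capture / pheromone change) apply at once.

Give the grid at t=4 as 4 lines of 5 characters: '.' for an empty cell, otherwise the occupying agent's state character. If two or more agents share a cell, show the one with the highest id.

F....
.....
.F...
.....

t=1: a0@(2,1) a1@(0,0) a2@(2,1) a3@(2,1) | pheromone: 1 0 0 0 0 / 0 0 0 0 0 / 0 6 0 0 0 / 0 0 0 0 0
t=2: a0@(2,1) a1@(0,0) a2@(2,1) a3@(2,1) | pheromone: 1 0 0 0 0 / 0 0 0 0 0 / 0 8 0 0 0 / 0 0 0 0 0
t=3: a0@(2,1) a1@(0,0) a2@(2,1) a3@(2,1) | pheromone: 1 0 0 0 0 / 0 0 0 0 0 / 0 10 0 0 0 / 0 0 0 0 0
t=4: a0@(2,1) a1@(0,0) a2@(2,1) a3@(2,1) | pheromone: 1 0 0 0 0 / 0 0 0 0 0 / 0 12 0 0 0 / 0 0 0 0 0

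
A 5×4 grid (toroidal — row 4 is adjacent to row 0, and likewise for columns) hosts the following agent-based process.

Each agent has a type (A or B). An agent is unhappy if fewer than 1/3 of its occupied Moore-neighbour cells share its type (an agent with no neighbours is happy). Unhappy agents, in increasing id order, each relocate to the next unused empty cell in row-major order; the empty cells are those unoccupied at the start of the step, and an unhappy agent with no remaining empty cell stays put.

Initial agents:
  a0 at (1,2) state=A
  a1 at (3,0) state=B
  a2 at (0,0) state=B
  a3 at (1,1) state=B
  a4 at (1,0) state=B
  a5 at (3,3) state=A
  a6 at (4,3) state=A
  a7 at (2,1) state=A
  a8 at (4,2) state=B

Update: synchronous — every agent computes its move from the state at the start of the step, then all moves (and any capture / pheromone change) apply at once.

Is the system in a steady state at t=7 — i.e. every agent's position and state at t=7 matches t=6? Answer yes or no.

yes

t=1: a0@(1,2):A a1@(0,1):B a2@(0,0):B a3@(1,1):B a4@(1,0):B a5@(3,3):A a6@(0,2):A a7@(0,3):A a8@(1,3):B
t=2: (unchanged — steady state)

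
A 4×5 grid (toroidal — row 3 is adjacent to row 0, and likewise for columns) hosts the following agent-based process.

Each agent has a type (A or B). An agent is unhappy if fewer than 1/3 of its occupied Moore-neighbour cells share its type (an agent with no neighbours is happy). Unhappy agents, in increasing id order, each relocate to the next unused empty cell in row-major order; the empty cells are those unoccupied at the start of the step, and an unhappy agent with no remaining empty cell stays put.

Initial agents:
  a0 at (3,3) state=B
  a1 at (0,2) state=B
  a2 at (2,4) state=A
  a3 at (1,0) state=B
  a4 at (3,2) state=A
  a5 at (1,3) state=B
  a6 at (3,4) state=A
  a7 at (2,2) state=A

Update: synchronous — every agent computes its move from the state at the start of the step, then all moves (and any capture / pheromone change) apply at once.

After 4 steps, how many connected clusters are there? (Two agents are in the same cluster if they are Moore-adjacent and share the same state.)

2

t=1: a0@(0,0):B a1@(0,2):B a2@(0,1):A a3@(0,3):B a4@(3,2):A a5@(1,3):B a6@(3,4):A a7@(2,2):A
t=2: a0@(0,4):B a1@(0,2):B a2@(0,1):A a3@(0,3):B a4@(3,2):A a5@(1,3):B a6@(1,0):A a7@(2,2):A
t=3: (unchanged — steady state)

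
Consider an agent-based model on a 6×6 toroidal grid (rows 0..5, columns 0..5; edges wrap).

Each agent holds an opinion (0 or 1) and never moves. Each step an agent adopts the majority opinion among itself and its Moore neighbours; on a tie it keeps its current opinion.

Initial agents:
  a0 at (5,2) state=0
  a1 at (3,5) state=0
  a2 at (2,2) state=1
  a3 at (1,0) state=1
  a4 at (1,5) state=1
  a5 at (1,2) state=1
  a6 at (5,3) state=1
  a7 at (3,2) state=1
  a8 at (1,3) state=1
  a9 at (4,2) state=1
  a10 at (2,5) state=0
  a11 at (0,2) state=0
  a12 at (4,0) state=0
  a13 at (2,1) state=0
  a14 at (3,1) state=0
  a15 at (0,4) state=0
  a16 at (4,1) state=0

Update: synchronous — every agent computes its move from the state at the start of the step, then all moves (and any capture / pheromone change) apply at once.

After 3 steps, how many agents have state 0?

t=1: a0@(5,2):0 a1@(3,5):0 a2@(2,2):1 a3@(1,0):1 a4@(1,5):1 a5@(1,2):1 a6@(5,3):0 a7@(3,2):1 a8@(1,3):1 a9@(4,2):1 a10@(2,5):0 a11@(0,2):1 a12@(4,0):0 a13@(2,1):1 a14@(3,1):0 a15@(0,4):1 a16@(4,1):0
t=2: a0@(5,2):0 a1@(3,5):0 a2@(2,2):1 a3@(1,0):1 a4@(1,5):1 a5@(1,2):1 a6@(5,3):1 a7@(3,2):1 a8@(1,3):1 a9@(4,2):0 a10@(2,5):0 a11@(0,2):1 a12@(4,0):0 a13@(2,1):1 a14@(3,1):1 a15@(0,4):1 a16@(4,1):0
t=3: (unchanged — steady state)

6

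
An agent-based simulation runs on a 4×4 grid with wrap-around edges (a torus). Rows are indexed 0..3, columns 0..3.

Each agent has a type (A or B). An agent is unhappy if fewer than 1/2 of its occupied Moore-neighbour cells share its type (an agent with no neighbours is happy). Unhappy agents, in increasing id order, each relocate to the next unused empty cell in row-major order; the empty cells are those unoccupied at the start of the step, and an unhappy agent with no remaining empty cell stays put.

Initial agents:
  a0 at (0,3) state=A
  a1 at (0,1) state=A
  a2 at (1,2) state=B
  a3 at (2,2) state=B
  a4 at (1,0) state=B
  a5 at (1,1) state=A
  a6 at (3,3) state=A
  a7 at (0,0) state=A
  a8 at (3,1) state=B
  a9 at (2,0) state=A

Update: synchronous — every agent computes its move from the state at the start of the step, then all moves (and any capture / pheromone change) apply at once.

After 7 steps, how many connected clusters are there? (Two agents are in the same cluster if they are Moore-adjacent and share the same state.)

t=1: a0@(0,3):A a1@(0,2):A a2@(1,3):B a3@(2,2):B a4@(2,1):B a5@(1,1):A a6@(3,3):A a7@(0,0):A a8@(2,3):B a9@(2,0):A
t=2: a0@(0,3):A a1@(0,2):A a2@(0,1):B a3@(2,2):B a4@(1,0):B a5@(1,1):A a6@(3,3):A a7@(0,0):A a8@(2,3):B a9@(1,2):A
t=3: a0@(0,3):A a1@(0,2):A a2@(1,3):B a3@(2,0):B a4@(2,1):B a5@(1,1):A a6@(3,3):A a7@(0,0):A a8@(2,3):B a9@(1,2):A
t=4: a0@(0,3):A a1@(0,2):A a2@(0,1):B a3@(2,0):B a4@(1,0):B a5@(1,1):A a6@(3,3):A a7@(0,0):A a8@(2,3):B a9@(1,2):A
t=5: a0@(0,3):A a1@(0,2):A a2@(1,3):B a3@(2,0):B a4@(1,0):B a5@(1,1):A a6@(3,3):A a7@(0,0):A a8@(2,3):B a9@(1,2):A
t=6: a0@(0,3):A a1@(0,2):A a2@(0,1):B a3@(2,0):B a4@(1,0):B a5@(1,1):A a6@(3,3):A a7@(0,0):A a8@(2,3):B a9@(1,2):A
t=7: a0@(0,3):A a1@(0,2):A a2@(1,3):B a3@(2,0):B a4@(1,0):B a5@(1,1):A a6@(3,3):A a7@(0,0):A a8@(2,3):B a9@(1,2):A

2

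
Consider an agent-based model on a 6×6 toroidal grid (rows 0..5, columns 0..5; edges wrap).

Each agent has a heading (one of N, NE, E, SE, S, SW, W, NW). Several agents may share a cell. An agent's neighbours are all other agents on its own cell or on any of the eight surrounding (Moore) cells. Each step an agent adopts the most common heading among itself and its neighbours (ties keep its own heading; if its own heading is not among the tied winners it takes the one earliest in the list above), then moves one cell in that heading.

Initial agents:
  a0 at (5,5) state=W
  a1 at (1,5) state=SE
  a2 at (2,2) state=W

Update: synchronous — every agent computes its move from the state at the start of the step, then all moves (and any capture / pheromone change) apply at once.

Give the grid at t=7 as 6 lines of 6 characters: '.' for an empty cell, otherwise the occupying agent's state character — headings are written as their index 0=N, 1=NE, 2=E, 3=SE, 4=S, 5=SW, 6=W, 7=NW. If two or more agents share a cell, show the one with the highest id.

t=1: a0@(5,4):W a1@(2,0):SE a2@(2,1):W
t=2: a0@(5,3):W a1@(3,1):SE a2@(2,0):W
t=3: a0@(5,2):W a1@(4,2):SE a2@(2,5):W
t=4: a0@(5,1):W a1@(5,3):SE a2@(2,4):W
t=5: a0@(5,0):W a1@(0,4):SE a2@(2,3):W
t=6: a0@(5,5):W a1@(1,5):SE a2@(2,2):W
t=7: a0@(5,4):W a1@(2,0):SE a2@(2,1):W

......
......
36....
......
......
....6.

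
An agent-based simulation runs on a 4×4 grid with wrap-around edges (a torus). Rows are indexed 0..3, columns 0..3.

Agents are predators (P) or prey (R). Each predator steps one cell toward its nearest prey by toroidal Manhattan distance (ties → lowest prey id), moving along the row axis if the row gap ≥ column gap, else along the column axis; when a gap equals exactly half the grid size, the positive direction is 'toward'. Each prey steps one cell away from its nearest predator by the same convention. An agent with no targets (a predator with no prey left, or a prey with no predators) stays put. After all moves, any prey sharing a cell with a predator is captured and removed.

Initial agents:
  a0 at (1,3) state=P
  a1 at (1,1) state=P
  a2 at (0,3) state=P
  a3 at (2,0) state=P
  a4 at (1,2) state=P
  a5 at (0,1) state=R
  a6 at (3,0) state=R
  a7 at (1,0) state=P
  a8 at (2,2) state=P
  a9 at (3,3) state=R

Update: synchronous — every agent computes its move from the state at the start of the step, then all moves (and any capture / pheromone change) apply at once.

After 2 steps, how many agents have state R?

1

t=1: a0@(2,3):P a1@(0,1):P a2@(3,3):P a3@(3,0):P a4@(0,2):P a5@(3,1):R a7@(0,0):P a8@(3,2):P
t=2: a0@(2,0):P a1@(3,1):P a2@(3,0):P a3@(3,1):P a4@(3,2):P a5@(2,1):R a7@(3,0):P a8@(3,1):P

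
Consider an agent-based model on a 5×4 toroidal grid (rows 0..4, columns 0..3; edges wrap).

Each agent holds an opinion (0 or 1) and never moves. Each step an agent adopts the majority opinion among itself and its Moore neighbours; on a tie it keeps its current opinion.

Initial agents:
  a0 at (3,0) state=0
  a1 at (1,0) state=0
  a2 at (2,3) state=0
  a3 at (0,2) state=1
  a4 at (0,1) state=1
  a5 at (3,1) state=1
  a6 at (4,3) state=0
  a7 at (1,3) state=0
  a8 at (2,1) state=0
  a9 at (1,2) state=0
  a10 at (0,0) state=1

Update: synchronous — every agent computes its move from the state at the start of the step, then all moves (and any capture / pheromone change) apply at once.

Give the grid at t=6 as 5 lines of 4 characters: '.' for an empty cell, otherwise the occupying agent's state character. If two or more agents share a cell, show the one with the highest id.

000.
0.00
.0.0
00..
...0

t=1: a0@(3,0):0 a1@(1,0):0 a2@(2,3):0 a3@(0,2):0 a4@(0,1):1 a5@(3,1):0 a6@(4,3):0 a7@(1,3):0 a8@(2,1):0 a9@(1,2):0 a10@(0,0):0
t=2: a0@(3,0):0 a1@(1,0):0 a2@(2,3):0 a3@(0,2):0 a4@(0,1):0 a5@(3,1):0 a6@(4,3):0 a7@(1,3):0 a8@(2,1):0 a9@(1,2):0 a10@(0,0):0
t=3: (unchanged — steady state)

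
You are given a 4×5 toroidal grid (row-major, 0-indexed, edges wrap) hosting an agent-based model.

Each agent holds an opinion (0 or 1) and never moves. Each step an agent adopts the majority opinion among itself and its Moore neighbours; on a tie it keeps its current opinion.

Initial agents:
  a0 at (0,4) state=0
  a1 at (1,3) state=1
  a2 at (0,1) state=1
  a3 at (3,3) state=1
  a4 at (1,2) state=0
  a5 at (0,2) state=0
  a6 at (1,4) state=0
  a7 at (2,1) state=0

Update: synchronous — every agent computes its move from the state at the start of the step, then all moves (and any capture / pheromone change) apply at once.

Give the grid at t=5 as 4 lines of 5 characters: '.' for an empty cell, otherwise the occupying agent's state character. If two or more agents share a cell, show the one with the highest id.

t=1: a0@(0,4):0 a1@(1,3):0 a2@(0,1):0 a3@(3,3):0 a4@(1,2):0 a5@(0,2):1 a6@(1,4):0 a7@(2,1):0
t=2: a0@(0,4):0 a1@(1,3):0 a2@(0,1):0 a3@(3,3):0 a4@(1,2):0 a5@(0,2):0 a6@(1,4):0 a7@(2,1):0
t=3: (unchanged — steady state)

.00.0
..000
.0...
...0.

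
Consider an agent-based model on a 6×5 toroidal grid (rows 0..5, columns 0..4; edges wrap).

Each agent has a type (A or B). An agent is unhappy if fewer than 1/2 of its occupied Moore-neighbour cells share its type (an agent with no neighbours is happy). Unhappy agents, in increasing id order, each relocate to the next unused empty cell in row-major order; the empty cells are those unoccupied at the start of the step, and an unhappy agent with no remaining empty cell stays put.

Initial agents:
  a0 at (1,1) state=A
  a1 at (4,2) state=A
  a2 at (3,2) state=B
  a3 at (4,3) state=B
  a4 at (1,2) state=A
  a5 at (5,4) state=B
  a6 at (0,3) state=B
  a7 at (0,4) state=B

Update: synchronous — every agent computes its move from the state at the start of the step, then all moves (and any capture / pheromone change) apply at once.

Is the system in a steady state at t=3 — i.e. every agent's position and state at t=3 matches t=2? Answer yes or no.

t=1: a0@(1,1):A a1@(0,0):A a2@(3,2):B a3@(4,3):B a4@(1,2):A a5@(5,4):B a6@(0,3):B a7@(0,4):B
t=2: a0@(1,1):A a1@(0,1):A a2@(3,2):B a3@(4,3):B a4@(1,2):A a5@(5,4):B a6@(0,3):B a7@(0,4):B
t=3: (unchanged — steady state)

yes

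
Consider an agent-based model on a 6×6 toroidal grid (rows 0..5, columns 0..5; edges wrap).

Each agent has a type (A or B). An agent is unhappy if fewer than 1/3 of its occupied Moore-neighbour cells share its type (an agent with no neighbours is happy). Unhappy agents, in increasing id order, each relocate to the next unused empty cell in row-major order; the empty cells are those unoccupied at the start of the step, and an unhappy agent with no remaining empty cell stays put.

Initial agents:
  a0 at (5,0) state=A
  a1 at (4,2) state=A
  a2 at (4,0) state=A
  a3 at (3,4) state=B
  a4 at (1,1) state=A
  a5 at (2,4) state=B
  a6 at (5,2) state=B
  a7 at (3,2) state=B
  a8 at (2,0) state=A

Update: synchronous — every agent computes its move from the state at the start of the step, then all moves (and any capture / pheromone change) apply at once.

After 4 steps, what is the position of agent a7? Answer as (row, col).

(0, 2)

t=1: a0@(5,0):A a1@(0,0):A a2@(4,0):A a3@(3,4):B a4@(1,1):A a5@(2,4):B a6@(0,1):B a7@(0,2):B a8@(2,0):A
t=2: a0@(5,0):A a1@(0,0):A a2@(4,0):A a3@(3,4):B a4@(1,1):A a5@(2,4):B a6@(0,3):B a7@(0,2):B a8@(2,0):A
t=3: (unchanged — steady state)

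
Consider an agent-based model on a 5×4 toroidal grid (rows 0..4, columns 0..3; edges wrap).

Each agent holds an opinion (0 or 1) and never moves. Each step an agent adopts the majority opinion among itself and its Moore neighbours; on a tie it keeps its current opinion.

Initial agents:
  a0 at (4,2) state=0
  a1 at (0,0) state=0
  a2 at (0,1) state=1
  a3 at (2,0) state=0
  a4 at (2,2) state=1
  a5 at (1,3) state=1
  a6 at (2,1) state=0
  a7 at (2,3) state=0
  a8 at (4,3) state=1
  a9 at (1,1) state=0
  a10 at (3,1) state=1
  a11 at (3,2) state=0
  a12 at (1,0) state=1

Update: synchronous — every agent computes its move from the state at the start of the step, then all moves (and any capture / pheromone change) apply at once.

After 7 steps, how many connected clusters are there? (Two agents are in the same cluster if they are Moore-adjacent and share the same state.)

t=1: a0@(4,2):1 a1@(0,0):1 a2@(0,1):0 a3@(2,0):0 a4@(2,2):0 a5@(1,3):1 a6@(2,1):0 a7@(2,3):0 a8@(4,3):0 a9@(1,1):0 a10@(3,1):0 a11@(3,2):0 a12@(1,0):0
t=2: a0@(4,2):0 a1@(0,0):0 a2@(0,1):0 a3@(2,0):0 a4@(2,2):0 a5@(1,3):0 a6@(2,1):0 a7@(2,3):0 a8@(4,3):0 a9@(1,1):0 a10@(3,1):0 a11@(3,2):0 a12@(1,0):0
t=3: (unchanged — steady state)

1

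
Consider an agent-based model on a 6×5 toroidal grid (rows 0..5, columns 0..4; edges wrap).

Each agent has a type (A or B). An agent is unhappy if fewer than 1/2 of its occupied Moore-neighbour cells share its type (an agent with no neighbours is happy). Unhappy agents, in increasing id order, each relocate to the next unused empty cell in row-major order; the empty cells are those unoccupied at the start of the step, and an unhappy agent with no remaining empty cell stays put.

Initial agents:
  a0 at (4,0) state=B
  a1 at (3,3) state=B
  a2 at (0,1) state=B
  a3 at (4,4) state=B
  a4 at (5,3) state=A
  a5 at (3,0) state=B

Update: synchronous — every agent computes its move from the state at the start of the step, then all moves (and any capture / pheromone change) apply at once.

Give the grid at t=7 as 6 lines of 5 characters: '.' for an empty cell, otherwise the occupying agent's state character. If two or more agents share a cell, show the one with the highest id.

t=1: a0@(4,0):B a1@(3,3):B a2@(0,1):B a3@(4,4):B a4@(0,0):A a5@(3,0):B
t=2: a0@(4,0):B a1@(3,3):B a2@(0,2):B a3@(4,4):B a4@(0,3):A a5@(3,0):B
t=3: a0@(4,0):B a1@(3,3):B a2@(0,0):B a3@(4,4):B a4@(0,1):A a5@(3,0):B
t=4: a0@(4,0):B a1@(3,3):B a2@(0,2):B a3@(4,4):B a4@(0,3):A a5@(3,0):B
t=5: a0@(4,0):B a1@(3,3):B a2@(0,0):B a3@(4,4):B a4@(0,1):A a5@(3,0):B
t=6: a0@(4,0):B a1@(3,3):B a2@(0,2):B a3@(4,4):B a4@(0,3):A a5@(3,0):B
t=7: a0@(4,0):B a1@(3,3):B a2@(0,0):B a3@(4,4):B a4@(0,1):A a5@(3,0):B

BA...
.....
.....
B..B.
B...B
.....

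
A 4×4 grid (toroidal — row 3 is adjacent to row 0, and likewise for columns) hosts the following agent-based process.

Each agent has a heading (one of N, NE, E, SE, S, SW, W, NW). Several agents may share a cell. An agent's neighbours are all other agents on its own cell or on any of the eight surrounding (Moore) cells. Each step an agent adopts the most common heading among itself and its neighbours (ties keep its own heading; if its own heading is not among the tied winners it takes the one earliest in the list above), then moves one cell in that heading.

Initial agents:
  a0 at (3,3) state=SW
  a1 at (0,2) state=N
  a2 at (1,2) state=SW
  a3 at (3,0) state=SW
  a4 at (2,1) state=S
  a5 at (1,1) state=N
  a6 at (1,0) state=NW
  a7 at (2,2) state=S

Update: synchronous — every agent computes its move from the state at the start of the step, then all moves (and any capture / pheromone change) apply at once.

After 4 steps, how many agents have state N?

8

t=1: a0@(0,2):SW a1@(3,2):N a2@(0,2):N a3@(0,3):SW a4@(3,1):S a5@(0,1):N a6@(0,3):NW a7@(3,2):S
t=2: a0@(3,2):N a1@(2,2):N a2@(3,2):N a3@(1,2):SW a4@(2,1):N a5@(3,1):N a6@(3,3):N a7@(2,2):N
t=3: a0@(2,2):N a1@(1,2):N a2@(2,2):N a3@(0,2):N a4@(1,1):N a5@(2,1):N a6@(2,3):N a7@(1,2):N
t=4: a0@(1,2):N a1@(0,2):N a2@(1,2):N a3@(3,2):N a4@(0,1):N a5@(1,1):N a6@(1,3):N a7@(0,2):N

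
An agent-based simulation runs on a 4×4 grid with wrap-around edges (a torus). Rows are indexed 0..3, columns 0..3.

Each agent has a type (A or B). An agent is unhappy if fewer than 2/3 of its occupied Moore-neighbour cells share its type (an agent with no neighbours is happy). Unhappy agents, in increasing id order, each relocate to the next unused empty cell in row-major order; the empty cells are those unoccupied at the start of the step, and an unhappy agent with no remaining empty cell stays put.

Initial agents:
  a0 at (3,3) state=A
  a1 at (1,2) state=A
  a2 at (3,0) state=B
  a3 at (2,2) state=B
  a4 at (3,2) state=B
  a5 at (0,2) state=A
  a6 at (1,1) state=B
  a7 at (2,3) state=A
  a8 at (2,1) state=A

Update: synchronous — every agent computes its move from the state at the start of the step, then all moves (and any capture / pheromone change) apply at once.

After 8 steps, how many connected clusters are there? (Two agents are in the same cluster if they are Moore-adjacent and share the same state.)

2

t=1: a0@(0,0):A a1@(0,1):A a2@(0,3):B a3@(1,0):B a4@(1,3):B a5@(2,0):A a6@(3,1):B a7@(2,3):A a8@(2,1):A
t=2: a0@(0,2):A a1@(1,1):A a2@(0,3):B a3@(1,2):B a4@(2,2):B a5@(3,0):A a6@(3,2):B a7@(3,3):A a8@(2,1):A
t=3: a0@(0,0):A a1@(0,1):A a2@(1,0):B a3@(1,3):B a4@(2,0):B a5@(3,0):A a6@(2,3):B a7@(3,1):A a8@(2,1):A
t=4: a0@(0,2):A a1@(0,1):A a2@(0,3):B a3@(1,3):B a4@(1,1):B a5@(3,0):A a6@(2,3):B a7@(3,1):A a8@(1,2):A
t=5: a0@(0,0):A a1@(0,1):A a2@(1,0):B a3@(2,0):B a4@(2,1):B a5@(2,2):A a6@(3,2):B a7@(3,1):A a8@(3,3):A
t=6: a0@(0,0):A a1@(0,2):A a2@(0,3):B a3@(1,1):B a4@(1,2):B a5@(1,3):A a6@(2,3):B a7@(3,0):A a8@(3,3):A
t=7: a0@(0,1):A a1@(1,0):A a2@(2,0):B a3@(2,1):B a4@(2,2):B a5@(3,1):A a6@(3,2):B a7@(3,0):A a8@(3,3):A
t=8: a0@(0,1):A a1@(0,0):A a2@(0,2):B a3@(0,3):B a4@(1,1):B a5@(1,2):A a6@(1,3):B a7@(2,3):A a8@(3,3):A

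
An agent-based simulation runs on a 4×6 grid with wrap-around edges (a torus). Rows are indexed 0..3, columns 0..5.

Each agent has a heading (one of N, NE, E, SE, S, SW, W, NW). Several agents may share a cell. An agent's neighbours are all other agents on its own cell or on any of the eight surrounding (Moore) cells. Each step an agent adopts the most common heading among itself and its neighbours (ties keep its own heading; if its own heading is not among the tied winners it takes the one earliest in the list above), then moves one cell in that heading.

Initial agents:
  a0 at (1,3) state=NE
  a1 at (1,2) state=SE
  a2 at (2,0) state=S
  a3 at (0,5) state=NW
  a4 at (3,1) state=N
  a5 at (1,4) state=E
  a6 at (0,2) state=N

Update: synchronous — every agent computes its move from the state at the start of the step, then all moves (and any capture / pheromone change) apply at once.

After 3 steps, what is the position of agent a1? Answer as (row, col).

(0, 5)

t=1: a0@(0,4):NE a1@(2,3):SE a2@(3,0):S a3@(3,4):NW a4@(2,1):N a5@(1,5):E a6@(3,2):N
t=2: a0@(3,5):NE a1@(3,4):SE a2@(0,0):S a3@(2,3):NW a4@(1,1):N a5@(1,0):E a6@(2,2):N
t=3: a0@(2,0):NE a1@(0,5):SE a2@(1,0):S a3@(1,2):NW a4@(0,1):N a5@(1,1):E a6@(1,2):N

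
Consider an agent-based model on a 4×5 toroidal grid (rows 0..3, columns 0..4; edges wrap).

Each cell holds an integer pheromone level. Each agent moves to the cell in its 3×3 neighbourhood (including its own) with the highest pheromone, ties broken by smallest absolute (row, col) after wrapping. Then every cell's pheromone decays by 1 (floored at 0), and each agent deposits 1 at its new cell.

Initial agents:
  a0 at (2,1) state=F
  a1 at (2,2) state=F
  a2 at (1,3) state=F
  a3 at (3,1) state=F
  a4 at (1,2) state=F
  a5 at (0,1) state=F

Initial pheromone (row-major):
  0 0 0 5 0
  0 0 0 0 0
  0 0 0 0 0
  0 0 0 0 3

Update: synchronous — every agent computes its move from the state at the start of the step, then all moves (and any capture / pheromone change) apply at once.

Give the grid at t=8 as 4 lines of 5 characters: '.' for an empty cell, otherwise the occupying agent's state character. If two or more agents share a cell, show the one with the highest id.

t=1: a0@(1,0) a1@(1,1) a2@(0,3) a3@(0,0) a4@(0,3) a5@(0,0) | pheromone: 2 0 0 6 0 / 1 1 0 0 0 / 0 0 0 0 0 / 0 0 0 0 2
t=2: a0@(0,0) a1@(0,0) a2@(0,3) a3@(0,0) a4@(0,3) a5@(0,0) | pheromone: 5 0 0 7 0 / 0 0 0 0 0 / 0 0 0 0 0 / 0 0 0 0 1
t=3: a0@(0,0) a1@(0,0) a2@(0,3) a3@(0,0) a4@(0,3) a5@(0,0) | pheromone: 8 0 0 8 0 / 0 0 0 0 0 / 0 0 0 0 0 / 0 0 0 0 0
t=4: a0@(0,0) a1@(0,0) a2@(0,3) a3@(0,0) a4@(0,3) a5@(0,0) | pheromone: 11 0 0 9 0 / 0 0 0 0 0 / 0 0 0 0 0 / 0 0 0 0 0
t=5: a0@(0,0) a1@(0,0) a2@(0,3) a3@(0,0) a4@(0,3) a5@(0,0) | pheromone: 14 0 0 10 0 / 0 0 0 0 0 / 0 0 0 0 0 / 0 0 0 0 0
t=6: a0@(0,0) a1@(0,0) a2@(0,3) a3@(0,0) a4@(0,3) a5@(0,0) | pheromone: 17 0 0 11 0 / 0 0 0 0 0 / 0 0 0 0 0 / 0 0 0 0 0
t=7: a0@(0,0) a1@(0,0) a2@(0,3) a3@(0,0) a4@(0,3) a5@(0,0) | pheromone: 20 0 0 12 0 / 0 0 0 0 0 / 0 0 0 0 0 / 0 0 0 0 0
t=8: a0@(0,0) a1@(0,0) a2@(0,3) a3@(0,0) a4@(0,3) a5@(0,0) | pheromone: 23 0 0 13 0 / 0 0 0 0 0 / 0 0 0 0 0 / 0 0 0 0 0

F..F.
.....
.....
.....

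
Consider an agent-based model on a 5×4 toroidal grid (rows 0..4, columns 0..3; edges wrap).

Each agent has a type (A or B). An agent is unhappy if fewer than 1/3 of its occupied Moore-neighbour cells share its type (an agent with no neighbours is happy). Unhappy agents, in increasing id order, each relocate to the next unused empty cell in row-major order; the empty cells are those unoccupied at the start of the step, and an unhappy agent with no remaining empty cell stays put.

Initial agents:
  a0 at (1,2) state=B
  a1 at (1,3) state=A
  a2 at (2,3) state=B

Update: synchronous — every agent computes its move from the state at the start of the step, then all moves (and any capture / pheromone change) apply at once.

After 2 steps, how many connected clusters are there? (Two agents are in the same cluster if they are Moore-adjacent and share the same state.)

t=1: a0@(1,2):B a1@(0,0):A a2@(2,3):B
t=2: (unchanged — steady state)

2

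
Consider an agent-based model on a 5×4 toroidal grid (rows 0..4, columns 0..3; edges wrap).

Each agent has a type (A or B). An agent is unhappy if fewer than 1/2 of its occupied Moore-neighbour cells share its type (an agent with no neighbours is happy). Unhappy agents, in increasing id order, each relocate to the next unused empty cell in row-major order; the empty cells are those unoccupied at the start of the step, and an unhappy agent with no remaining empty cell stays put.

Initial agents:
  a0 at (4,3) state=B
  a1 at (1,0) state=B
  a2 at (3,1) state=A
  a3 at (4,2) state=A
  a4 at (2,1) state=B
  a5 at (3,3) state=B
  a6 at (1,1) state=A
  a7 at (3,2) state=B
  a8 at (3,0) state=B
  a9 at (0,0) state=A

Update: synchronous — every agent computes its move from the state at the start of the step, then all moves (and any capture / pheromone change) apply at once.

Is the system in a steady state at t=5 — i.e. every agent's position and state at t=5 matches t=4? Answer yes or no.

no

t=1: a0@(4,3):B a1@(0,1):B a2@(0,2):A a3@(0,3):A a4@(2,1):B a5@(3,3):B a6@(1,2):A a7@(3,2):B a8@(3,0):B a9@(1,3):A
t=2: a0@(4,3):B a1@(0,0):B a2@(0,2):A a3@(0,3):A a4@(2,1):B a5@(3,3):B a6@(1,2):A a7@(3,2):B a8@(3,0):B a9@(1,3):A
t=3: a0@(4,3):B a1@(0,1):B a2@(0,2):A a3@(0,3):A a4@(2,1):B a5@(3,3):B a6@(1,2):A a7@(3,2):B a8@(3,0):B a9@(1,3):A
t=4: a0@(4,3):B a1@(0,0):B a2@(0,2):A a3@(0,3):A a4@(2,1):B a5@(3,3):B a6@(1,2):A a7@(3,2):B a8@(3,0):B a9@(1,3):A
t=5: a0@(4,3):B a1@(0,1):B a2@(0,2):A a3@(0,3):A a4@(2,1):B a5@(3,3):B a6@(1,2):A a7@(3,2):B a8@(3,0):B a9@(1,3):A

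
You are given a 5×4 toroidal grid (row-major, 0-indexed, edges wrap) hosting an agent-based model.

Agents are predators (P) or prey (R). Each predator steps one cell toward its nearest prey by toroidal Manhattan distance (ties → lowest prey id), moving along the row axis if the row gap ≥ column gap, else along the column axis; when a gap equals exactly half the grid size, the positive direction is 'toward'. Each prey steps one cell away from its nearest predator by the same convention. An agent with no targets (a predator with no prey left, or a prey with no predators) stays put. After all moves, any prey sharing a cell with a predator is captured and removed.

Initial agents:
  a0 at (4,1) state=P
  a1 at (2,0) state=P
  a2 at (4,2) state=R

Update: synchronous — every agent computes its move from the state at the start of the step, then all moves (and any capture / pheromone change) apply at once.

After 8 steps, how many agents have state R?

t=1: a0@(4,2):P a1@(3,0):P a2@(4,3):R
t=2: a0@(4,3):P a1@(4,0):P
t=3: (unchanged — steady state)

0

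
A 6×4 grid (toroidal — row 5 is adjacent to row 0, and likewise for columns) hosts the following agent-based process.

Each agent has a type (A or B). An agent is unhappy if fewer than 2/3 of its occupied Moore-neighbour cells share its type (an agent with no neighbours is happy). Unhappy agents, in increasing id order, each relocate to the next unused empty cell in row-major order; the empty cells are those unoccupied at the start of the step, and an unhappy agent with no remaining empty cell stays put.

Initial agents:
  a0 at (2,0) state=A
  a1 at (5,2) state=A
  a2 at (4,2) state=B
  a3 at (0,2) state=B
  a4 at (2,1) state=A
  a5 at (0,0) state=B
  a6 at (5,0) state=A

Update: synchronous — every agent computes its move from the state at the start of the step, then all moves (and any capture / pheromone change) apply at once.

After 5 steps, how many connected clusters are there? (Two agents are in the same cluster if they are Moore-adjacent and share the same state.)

5

t=1: a0@(2,0):A a1@(0,1):A a2@(0,3):B a3@(1,0):B a4@(2,1):A a5@(1,1):B a6@(1,2):A
t=2: a0@(0,0):A a1@(0,2):A a2@(1,3):B a3@(2,2):B a4@(2,3):A a5@(3,0):B a6@(3,1):A
t=3: a0@(0,1):A a1@(0,3):A a2@(1,0):B a3@(1,1):B a4@(1,2):A a5@(2,0):B a6@(2,1):A
t=4: a0@(0,0):A a1@(0,2):A a2@(1,3):B a3@(2,2):B a4@(1,2):A a5@(2,0):B a6@(2,3):A
t=5: a0@(0,1):A a1@(0,3):A a2@(1,0):B a3@(1,1):B a4@(2,1):A a5@(3,0):B a6@(3,1):A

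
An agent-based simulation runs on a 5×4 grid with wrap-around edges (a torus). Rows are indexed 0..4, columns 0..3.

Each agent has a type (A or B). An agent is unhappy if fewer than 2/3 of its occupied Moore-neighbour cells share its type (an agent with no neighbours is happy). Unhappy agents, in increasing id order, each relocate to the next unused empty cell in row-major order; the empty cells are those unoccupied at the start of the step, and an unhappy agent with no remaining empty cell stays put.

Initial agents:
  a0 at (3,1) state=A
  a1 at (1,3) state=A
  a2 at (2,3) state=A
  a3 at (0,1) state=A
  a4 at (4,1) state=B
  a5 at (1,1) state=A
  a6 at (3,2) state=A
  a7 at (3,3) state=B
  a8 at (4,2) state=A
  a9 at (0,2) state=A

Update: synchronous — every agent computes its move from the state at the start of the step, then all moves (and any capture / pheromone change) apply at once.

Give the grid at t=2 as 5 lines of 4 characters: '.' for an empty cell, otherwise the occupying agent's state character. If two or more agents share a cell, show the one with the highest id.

t=1: a0@(3,1):A a1@(1,3):A a2@(2,3):A a3@(0,1):A a4@(0,0):B a5@(1,1):A a6@(0,3):A a7@(1,0):B a8@(4,2):A a9@(0,2):A
t=2: a0@(3,1):A a1@(1,2):A a2@(2,0):A a3@(2,1):A a4@(2,2):B a5@(3,0):A a6@(3,2):A a7@(3,3):B a8@(4,2):A a9@(0,2):A

..A.
..A.
AAB.
AAAB
..A.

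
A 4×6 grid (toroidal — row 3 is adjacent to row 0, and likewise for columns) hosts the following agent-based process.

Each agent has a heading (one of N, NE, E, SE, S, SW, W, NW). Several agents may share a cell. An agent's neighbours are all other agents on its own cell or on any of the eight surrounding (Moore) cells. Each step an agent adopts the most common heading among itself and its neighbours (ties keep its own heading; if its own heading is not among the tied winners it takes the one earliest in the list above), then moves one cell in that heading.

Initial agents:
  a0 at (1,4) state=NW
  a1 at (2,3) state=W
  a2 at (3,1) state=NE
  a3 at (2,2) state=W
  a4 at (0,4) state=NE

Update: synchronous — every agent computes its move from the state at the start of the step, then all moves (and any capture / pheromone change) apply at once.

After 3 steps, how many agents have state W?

t=1: a0@(0,3):NW a1@(2,2):W a2@(2,2):NE a3@(2,1):W a4@(3,5):NE
t=2: a0@(3,2):NW a1@(2,1):W a2@(2,1):W a3@(2,0):W a4@(2,0):NE
t=3: a0@(3,1):W a1@(2,0):W a2@(2,0):W a3@(2,5):W a4@(2,5):W

5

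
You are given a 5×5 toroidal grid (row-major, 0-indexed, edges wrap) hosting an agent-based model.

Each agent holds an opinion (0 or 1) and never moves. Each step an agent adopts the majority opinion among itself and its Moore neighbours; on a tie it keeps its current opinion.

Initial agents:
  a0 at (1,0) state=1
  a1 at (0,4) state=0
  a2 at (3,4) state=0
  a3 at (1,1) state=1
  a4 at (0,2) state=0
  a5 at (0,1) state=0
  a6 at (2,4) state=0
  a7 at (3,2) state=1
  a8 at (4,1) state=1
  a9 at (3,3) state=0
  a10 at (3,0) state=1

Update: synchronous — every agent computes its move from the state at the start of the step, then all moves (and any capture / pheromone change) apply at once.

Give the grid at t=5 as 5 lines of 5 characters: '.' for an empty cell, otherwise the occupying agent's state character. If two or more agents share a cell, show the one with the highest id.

t=1: a0@(1,0):0 a1@(0,4):0 a2@(3,4):0 a3@(1,1):1 a4@(0,2):0 a5@(0,1):1 a6@(2,4):0 a7@(3,2):1 a8@(4,1):1 a9@(3,3):0 a10@(3,0):1
t=2: a0@(1,0):0 a1@(0,4):0 a2@(3,4):0 a3@(1,1):1 a4@(0,2):1 a5@(0,1):1 a6@(2,4):0 a7@(3,2):1 a8@(4,1):1 a9@(3,3):0 a10@(3,0):1
t=3: (unchanged — steady state)

.11.0
01...
....0
1.100
.1...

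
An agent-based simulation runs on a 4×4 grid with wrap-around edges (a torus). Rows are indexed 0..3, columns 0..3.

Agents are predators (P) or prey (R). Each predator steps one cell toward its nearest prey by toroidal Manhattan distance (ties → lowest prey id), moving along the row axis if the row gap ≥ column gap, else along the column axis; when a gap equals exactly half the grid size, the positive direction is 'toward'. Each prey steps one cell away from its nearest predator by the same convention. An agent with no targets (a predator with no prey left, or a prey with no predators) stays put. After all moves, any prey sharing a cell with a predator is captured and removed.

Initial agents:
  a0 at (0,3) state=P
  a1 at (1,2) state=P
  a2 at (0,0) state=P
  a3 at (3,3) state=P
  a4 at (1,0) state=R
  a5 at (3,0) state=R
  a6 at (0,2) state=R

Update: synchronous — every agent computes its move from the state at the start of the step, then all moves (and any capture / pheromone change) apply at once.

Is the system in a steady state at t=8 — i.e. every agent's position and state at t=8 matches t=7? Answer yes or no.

yes

t=1: a0@(0,2):P a1@(0,2):P a2@(1,0):P a3@(3,0):P a4@(2,0):R a5@(2,0):R a6@(0,1):R
t=2: a0@(0,1):P a1@(0,1):P a2@(2,0):P a3@(2,0):P a4@(3,0):R a5@(3,0):R a6@(0,0):R
t=3: a0@(0,0):P a1@(0,0):P a2@(3,0):P a3@(3,0):P a6@(0,3):R
t=4: a0@(0,3):P a1@(0,3):P a2@(0,0):P a3@(0,0):P a6@(0,2):R
t=5: a0@(0,2):P a1@(0,2):P a2@(0,1):P a3@(0,1):P
t=6: (unchanged — steady state)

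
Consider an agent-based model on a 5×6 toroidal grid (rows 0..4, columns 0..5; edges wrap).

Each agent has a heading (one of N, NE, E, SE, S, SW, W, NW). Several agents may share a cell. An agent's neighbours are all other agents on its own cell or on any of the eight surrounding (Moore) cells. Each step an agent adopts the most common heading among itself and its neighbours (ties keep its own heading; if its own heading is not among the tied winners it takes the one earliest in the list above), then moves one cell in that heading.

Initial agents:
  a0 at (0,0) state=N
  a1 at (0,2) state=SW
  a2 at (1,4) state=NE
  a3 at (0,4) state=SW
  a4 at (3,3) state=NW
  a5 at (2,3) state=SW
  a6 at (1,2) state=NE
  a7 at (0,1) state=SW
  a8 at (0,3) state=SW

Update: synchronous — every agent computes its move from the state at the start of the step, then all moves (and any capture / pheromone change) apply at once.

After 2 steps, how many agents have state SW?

8

t=1: a0@(4,0):N a1@(1,1):SW a2@(2,3):SW a3@(1,3):SW a4@(2,2):NW a5@(1,4):NE a6@(2,1):SW a7@(1,0):SW a8@(1,2):SW
t=2: a0@(3,0):N a1@(2,0):SW a2@(3,2):SW a3@(2,2):SW a4@(3,1):SW a5@(2,3):SW a6@(3,0):SW a7@(2,5):SW a8@(2,1):SW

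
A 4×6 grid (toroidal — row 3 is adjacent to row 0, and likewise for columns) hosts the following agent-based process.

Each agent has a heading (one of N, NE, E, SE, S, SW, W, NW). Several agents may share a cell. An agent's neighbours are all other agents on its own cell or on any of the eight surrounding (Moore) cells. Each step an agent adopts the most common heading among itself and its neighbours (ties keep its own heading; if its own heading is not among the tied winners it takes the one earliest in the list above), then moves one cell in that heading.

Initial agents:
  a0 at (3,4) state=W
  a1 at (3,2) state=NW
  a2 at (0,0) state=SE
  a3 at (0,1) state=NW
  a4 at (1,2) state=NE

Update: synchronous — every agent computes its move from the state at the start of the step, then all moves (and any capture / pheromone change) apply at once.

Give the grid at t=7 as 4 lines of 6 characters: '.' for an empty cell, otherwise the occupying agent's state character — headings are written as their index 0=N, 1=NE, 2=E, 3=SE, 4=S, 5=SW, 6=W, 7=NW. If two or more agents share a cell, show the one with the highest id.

.7....
77....
.7....
...6..

t=1: a0@(3,3):W a1@(2,1):NW a2@(1,1):SE a3@(3,0):NW a4@(0,3):NE
t=2: a0@(3,2):W a1@(1,0):NW a2@(2,2):SE a3@(2,5):NW a4@(3,4):NE
t=3: a0@(3,1):W a1@(0,5):NW a2@(3,3):SE a3@(1,4):NW a4@(2,5):NE
t=4: a0@(3,0):W a1@(3,4):NW a2@(0,4):SE a3@(0,3):NW a4@(1,0):NE
t=5: a0@(3,5):W a1@(2,3):NW a2@(3,3):NW a3@(3,2):NW a4@(0,1):NE
t=6: a0@(3,4):W a1@(1,2):NW a2@(2,2):NW a3@(2,1):NW a4@(3,2):NE
t=7: a0@(3,3):W a1@(0,1):NW a2@(1,1):NW a3@(1,0):NW a4@(2,1):NW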